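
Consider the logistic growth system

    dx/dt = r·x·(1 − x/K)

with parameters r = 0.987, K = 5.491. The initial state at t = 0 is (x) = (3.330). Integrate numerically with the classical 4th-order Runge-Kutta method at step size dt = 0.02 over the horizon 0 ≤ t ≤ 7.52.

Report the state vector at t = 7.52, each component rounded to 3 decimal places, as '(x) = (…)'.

(x) = (5.489)

t=0.000: state=(3.330)
step 1 (dt=0.02): k1=(1.293), k2=(1.291), k3=(1.291), k4=(1.288); state += dt/6·(k1+2k2+2k3+k4)
t=0.020: state=(3.356)
t=0.040: state=(3.382)
t=0.060: state=(3.407)
continuing one RK4 step at a time; state shown every 25 steps (Δt=0.5):
t=0.500: state=(3.933)
t=1.000: state=(4.422)
t=1.500: state=(4.785)
t=2.000: state=(5.037)
t=2.500: state=(5.205)
t=3.000: state=(5.313)
t=3.500: state=(5.381)
t=4.000: state=(5.423)
t=4.500: state=(5.449)
t=5.000: state=(5.465)
t=5.500: state=(5.475)
t=6.000: state=(5.481)
t=6.500: state=(5.485)
t=7.000: state=(5.487)
t=7.500: state=(5.489)
t=7.520: state=(5.489)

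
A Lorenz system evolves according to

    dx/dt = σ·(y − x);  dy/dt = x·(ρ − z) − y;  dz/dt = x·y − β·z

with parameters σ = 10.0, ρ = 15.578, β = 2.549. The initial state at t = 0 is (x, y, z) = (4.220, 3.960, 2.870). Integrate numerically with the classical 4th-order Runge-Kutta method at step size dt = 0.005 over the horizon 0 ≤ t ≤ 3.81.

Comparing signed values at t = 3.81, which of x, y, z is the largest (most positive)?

t=0.000: state=(4.220, 3.960, 2.870)
step 1 (dt=0.005): k1=(-2.600, 49.668, 9.396), k2=(-1.293, 49.362, 9.833), k3=(-1.334, 49.400, 9.840), k4=(-0.063, 49.129, 10.284); state += dt/6·(k1+2k2+2k3+k4)
t=0.005: state=(4.213, 4.207, 2.919)
t=0.010: state=(4.219, 4.452, 2.973)
t=0.015: state=(4.236, 4.694, 3.031)
continuing one RK4 step at a time; state shown every 40 steps (Δt=0.2):
t=0.200: state=(9.616, 13.413, 11.931)
t=0.400: state=(7.759, 2.618, 22.236)
t=0.600: state=(1.123, -0.099, 13.700)
t=0.800: state=(0.311, 0.319, 8.236)
t=1.000: state=(0.646, 0.992, 4.992)
t=1.200: state=(2.114, 3.448, 3.458)
t=1.400: state=(7.228, 11.110, 7.555)
t=1.600: state=(10.319, 6.850, 22.884)
t=1.800: state=(2.271, 0.019, 15.883)
t=2.000: state=(0.556, 0.473, 9.566)
t=2.200: state=(0.938, 1.392, 5.845)
t=2.400: state=(2.839, 4.527, 4.355)
t=2.600: state=(8.592, 12.237, 10.726)
t=2.800: state=(8.658, 4.378, 22.142)
t=3.000: state=(1.938, 0.463, 14.453)
t=3.200: state=(1.069, 1.262, 8.832)
t=3.400: state=(2.316, 3.481, 5.902)
t=3.600: state=(6.556, 9.699, 8.235)
t=3.800: state=(10.099, 8.297, 20.906)
t=3.810: state=(9.897, 7.671, 21.169)
compare at T: x=9.897, y=7.671, z=21.169

largest component: z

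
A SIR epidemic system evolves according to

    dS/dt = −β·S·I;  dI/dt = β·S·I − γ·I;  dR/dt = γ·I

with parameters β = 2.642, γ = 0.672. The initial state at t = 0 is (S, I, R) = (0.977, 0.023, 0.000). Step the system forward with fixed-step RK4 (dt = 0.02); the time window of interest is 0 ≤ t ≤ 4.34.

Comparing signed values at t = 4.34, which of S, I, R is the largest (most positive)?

t=0.000: state=(0.977, 0.023, 0.000)
step 1 (dt=0.02): k1=(-0.059, 0.044, 0.015), k2=(-0.060, 0.045, 0.016), k3=(-0.060, 0.045, 0.016), k4=(-0.062, 0.046, 0.016); state += dt/6·(k1+2k2+2k3+k4)
t=0.020: state=(0.976, 0.024, 0.000)
t=0.040: state=(0.975, 0.025, 0.001)
t=0.060: state=(0.973, 0.026, 0.001)
continuing one RK4 step at a time; state shown every 10 steps (Δt=0.2):
t=0.200: state=(0.963, 0.034, 0.004)
t=0.400: state=(0.942, 0.049, 0.009)
t=0.600: state=(0.914, 0.069, 0.017)
t=0.800: state=(0.875, 0.097, 0.028)
t=1.000: state=(0.823, 0.133, 0.044)
t=1.200: state=(0.759, 0.177, 0.064)
t=1.400: state=(0.682, 0.227, 0.091)
t=1.600: state=(0.597, 0.278, 0.125)
t=1.800: state=(0.509, 0.325, 0.166)
t=2.000: state=(0.424, 0.364, 0.212)
t=2.200: state=(0.347, 0.390, 0.263)
t=2.400: state=(0.282, 0.402, 0.317)
t=2.600: state=(0.228, 0.402, 0.371)
t=2.800: state=(0.184, 0.392, 0.424)
t=3.000: state=(0.151, 0.374, 0.476)
t=3.200: state=(0.124, 0.351, 0.524)
t=3.400: state=(0.104, 0.326, 0.570)
t=3.600: state=(0.088, 0.300, 0.612)
t=3.800: state=(0.076, 0.274, 0.651)
t=4.000: state=(0.066, 0.248, 0.686)
t=4.200: state=(0.058, 0.224, 0.717)
t=4.340: state=(0.054, 0.209, 0.738)
compare at T: S=0.054, I=0.209, R=0.738

largest component: R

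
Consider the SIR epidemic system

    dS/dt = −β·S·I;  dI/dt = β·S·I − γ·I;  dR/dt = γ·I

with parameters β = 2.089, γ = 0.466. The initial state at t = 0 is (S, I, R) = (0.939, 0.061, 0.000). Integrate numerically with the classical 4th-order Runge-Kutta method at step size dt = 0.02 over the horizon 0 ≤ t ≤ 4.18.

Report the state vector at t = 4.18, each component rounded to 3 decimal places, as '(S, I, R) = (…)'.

t=0.000: state=(0.939, 0.061, 0.000)
step 1 (dt=0.02): k1=(-0.120, 0.091, 0.028), k2=(-0.121, 0.092, 0.029), k3=(-0.121, 0.092, 0.029), k4=(-0.123, 0.094, 0.029); state += dt/6·(k1+2k2+2k3+k4)
t=0.020: state=(0.937, 0.063, 0.001)
t=0.040: state=(0.934, 0.065, 0.001)
t=0.060: state=(0.932, 0.067, 0.002)
continuing one RK4 step at a time; state shown every 10 steps (Δt=0.2):
t=0.200: state=(0.912, 0.082, 0.007)
t=0.400: state=(0.876, 0.108, 0.015)
t=0.600: state=(0.832, 0.141, 0.027)
t=0.800: state=(0.778, 0.180, 0.042)
t=1.000: state=(0.715, 0.224, 0.061)
t=1.200: state=(0.645, 0.271, 0.084)
t=1.400: state=(0.570, 0.318, 0.111)
t=1.600: state=(0.495, 0.362, 0.143)
t=1.800: state=(0.422, 0.400, 0.179)
t=2.000: state=(0.355, 0.428, 0.217)
t=2.200: state=(0.295, 0.447, 0.258)
t=2.400: state=(0.244, 0.455, 0.300)
t=2.600: state=(0.202, 0.455, 0.343)
t=2.800: state=(0.167, 0.448, 0.385)
t=3.000: state=(0.139, 0.435, 0.426)
t=3.200: state=(0.116, 0.418, 0.466)
t=3.400: state=(0.098, 0.398, 0.504)
t=3.600: state=(0.083, 0.377, 0.540)
t=3.800: state=(0.072, 0.354, 0.574)
t=4.000: state=(0.062, 0.332, 0.606)
t=4.180: state=(0.055, 0.312, 0.633)

(S, I, R) = (0.055, 0.312, 0.633)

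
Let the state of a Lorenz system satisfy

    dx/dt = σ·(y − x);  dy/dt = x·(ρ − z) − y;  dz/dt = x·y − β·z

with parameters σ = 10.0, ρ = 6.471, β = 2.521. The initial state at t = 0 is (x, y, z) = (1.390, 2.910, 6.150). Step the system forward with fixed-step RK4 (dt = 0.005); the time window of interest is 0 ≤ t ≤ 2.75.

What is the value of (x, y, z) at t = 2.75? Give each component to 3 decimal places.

t=0.000: state=(1.390, 2.910, 6.150)
step 1 (dt=0.005): k1=(15.200, -2.464, -11.459), k2=(14.758, -2.405, -11.285), k3=(14.771, -2.406, -11.289), k4=(14.341, -2.345, -11.120); state += dt/6·(k1+2k2+2k3+k4)
t=0.005: state=(1.464, 2.898, 6.094)
t=0.010: state=(1.533, 2.887, 6.039)
t=0.015: state=(1.599, 2.876, 5.986)
continuing one RK4 step at a time; state shown every 20 steps (Δt=0.1):
t=0.100: state=(2.293, 2.788, 5.264)
t=0.200: state=(2.631, 2.881, 4.712)
t=0.300: state=(2.870, 3.115, 4.392)
t=0.400: state=(3.139, 3.434, 4.284)
t=0.500: state=(3.454, 3.782, 4.385)
t=0.600: state=(3.780, 4.094, 4.674)
t=0.700: state=(4.061, 4.298, 5.097)
t=0.800: state=(4.235, 4.339, 5.556)
t=0.900: state=(4.263, 4.215, 5.933)
t=1.000: state=(4.150, 3.981, 6.138)
t=1.100: state=(3.947, 3.723, 6.147)
t=1.200: state=(3.724, 3.511, 5.998)
t=1.300: state=(3.536, 3.379, 5.761)
t=1.400: state=(3.416, 3.335, 5.504)
t=1.500: state=(3.373, 3.368, 5.280)
t=1.600: state=(3.401, 3.458, 5.123)
t=1.700: state=(3.482, 3.585, 5.052)
t=1.800: state=(3.597, 3.721, 5.071)
t=1.900: state=(3.720, 3.839, 5.166)
t=2.000: state=(3.827, 3.917, 5.312)
t=2.100: state=(3.895, 3.940, 5.473)
t=2.200: state=(3.915, 3.909, 5.611)
t=2.300: state=(3.887, 3.839, 5.698)
t=2.400: state=(3.824, 3.751, 5.721)
t=2.500: state=(3.747, 3.669, 5.686)
t=2.600: state=(3.674, 3.609, 5.611)
t=2.700: state=(3.621, 3.580, 5.518)
t=2.750: state=(3.604, 3.578, 5.471)

(x, y, z) = (3.604, 3.578, 5.471)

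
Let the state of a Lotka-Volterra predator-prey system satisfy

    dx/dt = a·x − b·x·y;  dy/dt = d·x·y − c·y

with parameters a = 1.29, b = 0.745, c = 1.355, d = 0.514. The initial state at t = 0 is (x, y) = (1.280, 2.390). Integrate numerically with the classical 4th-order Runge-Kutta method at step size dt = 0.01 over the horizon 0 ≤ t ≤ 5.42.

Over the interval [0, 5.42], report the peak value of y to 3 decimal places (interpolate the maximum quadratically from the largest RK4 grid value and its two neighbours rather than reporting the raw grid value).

max y = 3.356

t=0.000: state=(1.280, 2.390)
step 1 (dt=0.01): k1=(-0.628, -1.666), k2=(-0.618, -1.664), k3=(-0.618, -1.664), k4=(-0.609, -1.662); state += dt/6·(k1+2k2+2k3+k4)
t=0.010: state=(1.274, 2.373)
t=0.020: state=(1.268, 2.357)
t=0.030: state=(1.262, 2.340)
continuing one RK4 step at a time; state shown every 20 steps (Δt=0.2):
t=0.200: state=(1.189, 2.068)
t=0.400: state=(1.156, 1.778)
t=0.600: state=(1.170, 1.528)
t=0.800: state=(1.226, 1.317)
t=1.000: state=(1.321, 1.145)
t=1.200: state=(1.458, 1.007)
t=1.400: state=(1.637, 0.900)
t=1.600: state=(1.865, 0.821)
t=1.800: state=(2.145, 0.769)
t=2.000: state=(2.481, 0.744)
t=2.200: state=(2.875, 0.747)
t=2.400: state=(3.322, 0.783)
t=2.600: state=(3.806, 0.861)
t=2.800: state=(4.294, 0.996)
t=3.000: state=(4.722, 1.208)
t=3.200: state=(4.994, 1.521)
t=3.400: state=(5.000, 1.943)
t=3.600: state=(4.670, 2.444)
t=3.800: state=(4.048, 2.923)
t=4.000: state=(3.299, 3.252)
t=4.200: state=(2.603, 3.356)
t=4.400: state=(2.055, 3.247)
t=4.600: state=(1.669, 2.995)
t=4.800: state=(1.415, 2.673)
t=5.000: state=(1.261, 2.338)
t=5.200: state=(1.180, 2.020)
t=5.400: state=(1.155, 1.736)
t=5.420: state=(1.155, 1.710)
largest grid value and its neighbours: y(4.180)=3.35603, y(4.190)=3.35628, y(4.200)=3.35597
parabola through these three points peaks at t≈4.189 with y≈3.35628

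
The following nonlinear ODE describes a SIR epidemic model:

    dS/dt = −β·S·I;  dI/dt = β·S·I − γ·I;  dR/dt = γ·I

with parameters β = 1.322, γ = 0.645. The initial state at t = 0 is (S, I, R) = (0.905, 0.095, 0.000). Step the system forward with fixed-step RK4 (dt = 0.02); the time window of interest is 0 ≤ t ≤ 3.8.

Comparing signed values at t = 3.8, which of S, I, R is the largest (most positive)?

largest component: R

t=0.000: state=(0.905, 0.095, 0.000)
step 1 (dt=0.02): k1=(-0.114, 0.052, 0.061), k2=(-0.114, 0.053, 0.062), k3=(-0.114, 0.053, 0.062), k4=(-0.115, 0.053, 0.062); state += dt/6·(k1+2k2+2k3+k4)
t=0.020: state=(0.903, 0.096, 0.001)
t=0.040: state=(0.900, 0.097, 0.002)
t=0.060: state=(0.898, 0.098, 0.004)
continuing one RK4 step at a time; state shown every 10 steps (Δt=0.2):
t=0.200: state=(0.881, 0.106, 0.013)
t=0.400: state=(0.856, 0.117, 0.027)
t=0.600: state=(0.828, 0.128, 0.043)
t=0.800: state=(0.800, 0.140, 0.060)
t=1.000: state=(0.769, 0.151, 0.079)
t=1.200: state=(0.738, 0.162, 0.099)
t=1.400: state=(0.706, 0.173, 0.121)
t=1.600: state=(0.674, 0.182, 0.144)
t=1.800: state=(0.641, 0.191, 0.168)
t=2.000: state=(0.609, 0.198, 0.193)
t=2.200: state=(0.578, 0.203, 0.219)
t=2.400: state=(0.547, 0.207, 0.246)
t=2.600: state=(0.518, 0.210, 0.272)
t=2.800: state=(0.490, 0.211, 0.300)
t=3.000: state=(0.463, 0.210, 0.327)
t=3.200: state=(0.438, 0.208, 0.354)
t=3.400: state=(0.415, 0.205, 0.380)
t=3.600: state=(0.393, 0.200, 0.406)
t=3.800: state=(0.373, 0.195, 0.432)
compare at T: S=0.373, I=0.195, R=0.432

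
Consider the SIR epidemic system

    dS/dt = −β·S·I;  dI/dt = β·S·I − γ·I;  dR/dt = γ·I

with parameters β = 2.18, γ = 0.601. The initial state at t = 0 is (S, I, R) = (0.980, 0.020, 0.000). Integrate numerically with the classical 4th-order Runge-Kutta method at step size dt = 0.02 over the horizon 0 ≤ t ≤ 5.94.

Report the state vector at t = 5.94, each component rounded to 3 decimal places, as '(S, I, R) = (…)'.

(S, I, R) = (0.053, 0.144, 0.803)

t=0.000: state=(0.980, 0.020, 0.000)
step 1 (dt=0.02): k1=(-0.043, 0.031, 0.012), k2=(-0.043, 0.031, 0.012), k3=(-0.043, 0.031, 0.012), k4=(-0.044, 0.032, 0.012); state += dt/6·(k1+2k2+2k3+k4)
t=0.020: state=(0.979, 0.021, 0.000)
t=0.040: state=(0.978, 0.021, 0.000)
t=0.060: state=(0.977, 0.022, 0.001)
continuing one RK4 step at a time; state shown every 10 steps (Δt=0.2):
t=0.200: state=(0.970, 0.027, 0.003)
t=0.400: state=(0.957, 0.037, 0.007)
t=0.600: state=(0.939, 0.049, 0.012)
t=0.800: state=(0.916, 0.065, 0.019)
t=1.000: state=(0.887, 0.086, 0.028)
t=1.200: state=(0.850, 0.111, 0.039)
t=1.400: state=(0.804, 0.141, 0.054)
t=1.600: state=(0.751, 0.176, 0.074)
t=1.800: state=(0.690, 0.214, 0.097)
t=2.000: state=(0.623, 0.252, 0.125)
t=2.200: state=(0.554, 0.289, 0.157)
t=2.400: state=(0.485, 0.321, 0.194)
t=2.600: state=(0.419, 0.347, 0.234)
t=2.800: state=(0.359, 0.364, 0.277)
t=3.000: state=(0.305, 0.373, 0.322)
t=3.200: state=(0.259, 0.374, 0.367)
t=3.400: state=(0.220, 0.368, 0.411)
t=3.600: state=(0.188, 0.357, 0.455)
t=3.800: state=(0.162, 0.341, 0.497)
t=4.000: state=(0.140, 0.323, 0.537)
t=4.200: state=(0.122, 0.303, 0.575)
t=4.400: state=(0.107, 0.283, 0.610)
t=4.600: state=(0.095, 0.262, 0.643)
t=4.800: state=(0.085, 0.242, 0.673)
t=5.000: state=(0.077, 0.222, 0.701)
t=5.200: state=(0.070, 0.203, 0.726)
t=5.400: state=(0.065, 0.186, 0.750)
t=5.600: state=(0.060, 0.169, 0.771)
t=5.800: state=(0.056, 0.154, 0.790)
t=5.940: state=(0.053, 0.144, 0.803)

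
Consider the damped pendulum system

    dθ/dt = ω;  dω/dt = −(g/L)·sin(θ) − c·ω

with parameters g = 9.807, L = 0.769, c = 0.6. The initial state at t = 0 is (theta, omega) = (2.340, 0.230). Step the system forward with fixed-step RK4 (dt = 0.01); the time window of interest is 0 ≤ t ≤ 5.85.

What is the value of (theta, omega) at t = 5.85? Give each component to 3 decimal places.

t=0.000: state=(2.340, 0.230)
step 1 (dt=0.01): k1=(0.230, -9.301), k2=(0.183, -9.262), k3=(0.184, -9.265), k4=(0.137, -9.229); state += dt/6·(k1+2k2+2k3+k4)
t=0.010: state=(2.342, 0.137)
t=0.020: state=(2.343, 0.045)
t=0.030: state=(2.343, -0.046)
continuing one RK4 step at a time; state shown every 20 steps (Δt=0.2):
t=0.200: state=(2.205, -1.585)
t=0.400: state=(1.692, -3.590)
t=0.600: state=(0.778, -5.390)
t=0.800: state=(-0.331, -5.255)
t=1.000: state=(-1.176, -2.986)
t=1.200: state=(-1.502, -0.296)
t=1.400: state=(-1.314, 2.118)
t=1.600: state=(-0.694, 3.903)
t=1.800: state=(0.139, 4.089)
t=2.000: state=(0.817, 2.471)
t=2.200: state=(1.085, 0.186)
t=2.400: state=(0.906, -1.890)
t=2.600: state=(0.383, -3.134)
t=2.800: state=(-0.248, -2.915)
t=3.000: state=(-0.697, -1.439)
t=3.200: state=(-0.799, 0.414)
t=3.400: state=(-0.556, 1.911)
t=3.600: state=(-0.098, 2.471)
t=3.800: state=(0.352, 1.853)
t=4.000: state=(0.594, 0.498)
t=4.200: state=(0.549, -0.904)
t=4.400: state=(0.268, -1.779)
t=4.600: state=(-0.102, -1.765)
t=4.800: state=(-0.384, -0.950)
t=5.000: state=(-0.461, 0.186)
t=5.200: state=(-0.324, 1.115)
t=5.400: state=(-0.056, 1.447)
t=5.600: state=(0.208, 1.081)
t=5.800: state=(0.346, 0.267)
t=5.850: state=(0.354, 0.043)

(theta, omega) = (0.354, 0.043)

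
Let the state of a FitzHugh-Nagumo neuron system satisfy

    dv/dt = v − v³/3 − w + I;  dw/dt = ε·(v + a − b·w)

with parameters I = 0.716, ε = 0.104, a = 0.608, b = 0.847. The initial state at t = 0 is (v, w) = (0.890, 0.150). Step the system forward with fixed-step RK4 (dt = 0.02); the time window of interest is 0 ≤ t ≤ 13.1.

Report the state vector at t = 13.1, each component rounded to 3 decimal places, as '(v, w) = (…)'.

t=0.000: state=(0.890, 0.150)
step 1 (dt=0.02): k1=(1.221, 0.143), k2=(1.222, 0.144), k3=(1.222, 0.144), k4=(1.223, 0.145); state += dt/6·(k1+2k2+2k3+k4)
t=0.020: state=(0.914, 0.153)
t=0.040: state=(0.939, 0.156)
t=0.060: state=(0.963, 0.159)
continuing one RK4 step at a time; state shown every 25 steps (Δt=0.5):
t=0.500: state=(1.452, 0.235)
t=1.000: state=(1.756, 0.339)
t=1.500: state=(1.836, 0.447)
t=2.000: state=(1.830, 0.552)
t=2.500: state=(1.798, 0.651)
t=3.000: state=(1.758, 0.745)
t=3.500: state=(1.716, 0.832)
t=4.000: state=(1.674, 0.913)
t=4.500: state=(1.630, 0.989)
t=5.000: state=(1.587, 1.059)
t=5.500: state=(1.542, 1.124)
t=6.000: state=(1.498, 1.184)
t=6.500: state=(1.452, 1.239)
t=7.000: state=(1.406, 1.289)
t=7.500: state=(1.359, 1.335)
t=8.000: state=(1.310, 1.376)
t=8.500: state=(1.259, 1.413)
t=9.000: state=(1.206, 1.446)
t=9.500: state=(1.150, 1.474)
t=10.000: state=(1.091, 1.499)
t=10.500: state=(1.025, 1.519)
t=11.000: state=(0.953, 1.535)
t=11.500: state=(0.870, 1.546)
t=12.000: state=(0.771, 1.552)
t=12.500: state=(0.648, 1.552)
t=13.000: state=(0.485, 1.545)
t=13.100: state=(0.446, 1.543)

(v, w) = (0.446, 1.543)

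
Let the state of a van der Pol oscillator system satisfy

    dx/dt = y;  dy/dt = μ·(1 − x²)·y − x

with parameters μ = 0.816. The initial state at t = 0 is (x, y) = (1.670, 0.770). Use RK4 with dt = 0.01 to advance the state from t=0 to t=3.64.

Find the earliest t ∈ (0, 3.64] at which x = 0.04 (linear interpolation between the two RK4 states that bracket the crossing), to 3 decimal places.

t=0.000: state=(1.670, 0.770)
step 1 (dt=0.01): k1=(0.770, -2.794), k2=(0.756, -2.785), k3=(0.756, -2.785), k4=(0.742, -2.776); state += dt/6·(k1+2k2+2k3+k4)
t=0.010: state=(1.678, 0.742)
t=0.020: state=(1.685, 0.714)
t=0.030: state=(1.692, 0.687)
continuing one RK4 step at a time; state shown every 20 steps (Δt=0.2):
t=0.200: state=(1.771, 0.262)
t=0.400: state=(1.784, -0.116)
t=0.600: state=(1.732, -0.381)
t=0.800: state=(1.636, -0.574)
t=1.000: state=(1.505, -0.732)
t=1.200: state=(1.344, -0.882)
t=1.400: state=(1.151, -1.044)
t=1.600: state=(0.924, -1.237)
t=1.800: state=(0.653, -1.478)
t=2.000: state=(0.329, -1.776)
t=2.150: state=(0.044, -2.027)
next step: t=2.160: state=(0.024, -2.044) — x has crossed 0.04
linear interpolation between t=2.150 (0.04387) and t=2.160 (0.02352) → t≈2.152

t = 2.152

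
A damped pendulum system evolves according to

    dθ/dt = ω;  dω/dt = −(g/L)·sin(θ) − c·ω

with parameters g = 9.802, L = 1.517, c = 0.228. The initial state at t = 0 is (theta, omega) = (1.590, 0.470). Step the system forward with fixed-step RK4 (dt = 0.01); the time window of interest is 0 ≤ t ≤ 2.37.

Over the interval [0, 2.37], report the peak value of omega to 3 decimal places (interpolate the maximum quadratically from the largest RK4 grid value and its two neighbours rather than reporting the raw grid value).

max omega = 2.926

t=0.000: state=(1.590, 0.470)
step 1 (dt=0.01): k1=(0.470, -6.567), k2=(0.437, -6.560), k3=(0.437, -6.560), k4=(0.404, -6.552); state += dt/6·(k1+2k2+2k3+k4)
t=0.010: state=(1.594, 0.404)
t=0.020: state=(1.598, 0.339)
t=0.030: state=(1.601, 0.274)
continuing one RK4 step at a time; state shown every 10 steps (Δt=0.1):
t=0.100: state=(1.604, -0.179)
t=0.200: state=(1.555, -0.814)
t=0.300: state=(1.442, -1.432)
t=0.400: state=(1.269, -2.024)
t=0.500: state=(1.039, -2.562)
t=0.600: state=(0.760, -3.004)
t=0.700: state=(0.443, -3.298)
t=0.800: state=(0.107, -3.396)
t=0.900: state=(-0.229, -3.280)
t=1.000: state=(-0.543, -2.965)
t=1.100: state=(-0.817, -2.495)
t=1.200: state=(-1.038, -1.927)
t=1.300: state=(-1.200, -1.308)
t=1.400: state=(-1.299, -0.671)
t=1.500: state=(-1.335, -0.037)
t=1.600: state=(-1.307, 0.584)
t=1.700: state=(-1.219, 1.180)
t=1.800: state=(-1.073, 1.736)
t=1.900: state=(-0.874, 2.225)
t=2.000: state=(-0.631, 2.612)
t=2.100: state=(-0.356, 2.856)
t=2.200: state=(-0.066, 2.924)
t=2.300: state=(0.223, 2.808)
t=2.370: state=(0.413, 2.623)
largest grid value and its neighbours: omega(2.180)=2.92559, omega(2.190)=2.92598, omega(2.200)=2.92449
parabola through these three points peaks at t≈2.187 with omega≈2.92606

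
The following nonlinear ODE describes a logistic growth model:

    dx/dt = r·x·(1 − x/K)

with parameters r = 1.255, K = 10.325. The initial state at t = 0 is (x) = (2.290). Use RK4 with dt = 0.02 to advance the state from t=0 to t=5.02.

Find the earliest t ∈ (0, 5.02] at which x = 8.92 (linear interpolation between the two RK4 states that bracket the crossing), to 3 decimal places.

t = 2.473

t=0.000: state=(2.290)
step 1 (dt=0.02): k1=(2.237), k2=(2.252), k3=(2.252), k4=(2.268); state += dt/6·(k1+2k2+2k3+k4)
t=0.020: state=(2.335)
t=0.040: state=(2.381)
t=0.060: state=(2.427)
continuing one RK4 step at a time; state shown every 10 steps (Δt=0.2):
t=0.200: state=(2.768)
t=0.400: state=(3.305)
t=0.600: state=(3.893)
t=0.800: state=(4.517)
t=1.000: state=(5.162)
t=1.200: state=(5.806)
t=1.400: state=(6.431)
t=1.600: state=(7.019)
t=1.800: state=(7.556)
t=2.000: state=(8.034)
t=2.200: state=(8.450)
t=2.400: state=(8.805)
t=2.460: state=(8.900)
next step: t=2.480: state=(8.931) — x has crossed 8.92
linear interpolation between t=2.460 (8.90020) and t=2.480 (8.93075) → t≈2.473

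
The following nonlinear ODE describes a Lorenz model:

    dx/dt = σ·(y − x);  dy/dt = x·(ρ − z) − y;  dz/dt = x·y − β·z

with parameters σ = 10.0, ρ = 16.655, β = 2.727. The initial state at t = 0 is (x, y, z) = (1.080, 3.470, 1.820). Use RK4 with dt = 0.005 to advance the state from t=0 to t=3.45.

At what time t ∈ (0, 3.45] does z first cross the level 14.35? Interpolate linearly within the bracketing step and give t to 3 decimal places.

t=0.000: state=(1.080, 3.470, 1.820)
step 1 (dt=0.005): k1=(23.900, 12.552, -1.216), k2=(23.616, 13.410, -0.964), k3=(23.645, 13.397, -0.966), k4=(23.388, 14.244, -0.712); state += dt/6·(k1+2k2+2k3+k4)
t=0.005: state=(1.198, 3.537, 1.815)
t=0.010: state=(1.314, 3.612, 1.813)
t=0.015: state=(1.428, 3.696, 1.813)
continuing one RK4 step at a time; state shown every 40 steps (Δt=0.2):
t=0.200: state=(7.208, 11.924, 6.126)
t=0.275: state=(10.922, 15.521, 13.793)
next step: t=0.280: state=(11.148, 15.583, 14.459) — z has crossed 14.35
linear interpolation between t=0.275 (13.79296) and t=0.280 (14.45863) → t≈0.279

t = 0.279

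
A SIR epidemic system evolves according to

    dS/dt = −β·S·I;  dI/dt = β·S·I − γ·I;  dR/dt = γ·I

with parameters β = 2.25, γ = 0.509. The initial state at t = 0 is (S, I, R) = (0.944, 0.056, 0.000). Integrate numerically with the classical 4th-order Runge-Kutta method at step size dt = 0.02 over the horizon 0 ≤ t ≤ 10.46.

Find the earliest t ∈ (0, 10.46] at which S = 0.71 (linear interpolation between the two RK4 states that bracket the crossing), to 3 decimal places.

t = 0.996

t=0.000: state=(0.944, 0.056, 0.000)
step 1 (dt=0.02): k1=(-0.119, 0.090, 0.029), k2=(-0.121, 0.092, 0.029), k3=(-0.121, 0.092, 0.029), k4=(-0.123, 0.093, 0.029); state += dt/6·(k1+2k2+2k3+k4)
t=0.020: state=(0.942, 0.058, 0.001)
t=0.040: state=(0.939, 0.060, 0.001)
t=0.060: state=(0.937, 0.062, 0.002)
continuing one RK4 step at a time; state shown every 25 steps (Δt=0.5):
t=0.500: state=(0.858, 0.120, 0.022)
t=0.980: state=(0.716, 0.222, 0.063)
next step: t=1.000: state=(0.709, 0.227, 0.065) — S has crossed 0.71
linear interpolation between t=0.980 (0.71578) and t=1.000 (0.70859) → t≈0.996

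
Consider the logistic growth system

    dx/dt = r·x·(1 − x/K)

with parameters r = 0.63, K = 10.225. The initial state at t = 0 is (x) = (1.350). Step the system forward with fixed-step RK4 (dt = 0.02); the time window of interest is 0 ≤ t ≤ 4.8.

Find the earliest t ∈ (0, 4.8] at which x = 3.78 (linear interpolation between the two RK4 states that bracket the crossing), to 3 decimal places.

t = 2.142

t=0.000: state=(1.350)
step 1 (dt=0.02): k1=(0.738), k2=(0.742), k3=(0.742), k4=(0.745); state += dt/6·(k1+2k2+2k3+k4)
t=0.020: state=(1.365)
t=0.040: state=(1.380)
t=0.060: state=(1.395)
continuing one RK4 step at a time; state shown every 10 steps (Δt=0.2):
t=0.200: state=(1.505)
t=0.400: state=(1.674)
t=0.600: state=(1.857)
t=0.800: state=(2.057)
t=1.000: state=(2.272)
t=1.200: state=(2.502)
t=1.400: state=(2.748)
t=1.600: state=(3.008)
t=1.800: state=(3.282)
t=2.000: state=(3.569)
t=2.140: state=(3.777)
next step: t=2.160: state=(3.807) — x has crossed 3.78
linear interpolation between t=2.140 (3.77678) and t=2.160 (3.80684) → t≈2.142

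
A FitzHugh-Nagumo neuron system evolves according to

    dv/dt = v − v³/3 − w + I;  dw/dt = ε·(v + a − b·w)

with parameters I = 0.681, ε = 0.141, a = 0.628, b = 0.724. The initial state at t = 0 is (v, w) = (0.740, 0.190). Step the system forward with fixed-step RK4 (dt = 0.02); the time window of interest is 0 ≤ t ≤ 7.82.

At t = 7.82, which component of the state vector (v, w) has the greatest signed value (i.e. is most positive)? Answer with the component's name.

largest component: w

t=0.000: state=(0.740, 0.190)
step 1 (dt=0.02): k1=(1.096, 0.173), k2=(1.099, 0.175), k3=(1.099, 0.175), k4=(1.102, 0.176); state += dt/6·(k1+2k2+2k3+k4)
t=0.020: state=(0.762, 0.193)
t=0.040: state=(0.784, 0.197)
t=0.060: state=(0.806, 0.201)
continuing one RK4 step at a time; state shown every 25 steps (Δt=0.5):
t=0.500: state=(1.282, 0.294)
t=1.000: state=(1.635, 0.424)
t=1.500: state=(1.751, 0.564)
t=2.000: state=(1.751, 0.699)
t=2.500: state=(1.709, 0.827)
t=3.000: state=(1.654, 0.944)
t=3.500: state=(1.593, 1.052)
t=4.000: state=(1.529, 1.150)
t=4.500: state=(1.462, 1.239)
t=5.000: state=(1.391, 1.319)
t=5.500: state=(1.317, 1.389)
t=6.000: state=(1.238, 1.451)
t=6.500: state=(1.152, 1.504)
t=7.000: state=(1.056, 1.548)
t=7.500: state=(0.946, 1.583)
t=7.820: state=(0.865, 1.601)
compare at T: v=0.865, w=1.601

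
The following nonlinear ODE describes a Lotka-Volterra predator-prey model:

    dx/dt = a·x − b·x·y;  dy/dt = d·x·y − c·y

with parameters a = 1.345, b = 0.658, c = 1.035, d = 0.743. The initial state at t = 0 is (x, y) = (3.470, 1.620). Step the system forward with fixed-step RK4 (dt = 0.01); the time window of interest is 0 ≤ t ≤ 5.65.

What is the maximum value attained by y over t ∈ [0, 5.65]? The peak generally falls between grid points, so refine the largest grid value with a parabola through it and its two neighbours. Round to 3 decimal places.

max y = 4.712

t=0.000: state=(3.470, 1.620)
step 1 (dt=0.01): k1=(0.968, 2.500), k2=(0.941, 2.525), k3=(0.941, 2.525), k4=(0.913, 2.550); state += dt/6·(k1+2k2+2k3+k4)
t=0.010: state=(3.479, 1.645)
t=0.020: state=(3.488, 1.671)
t=0.030: state=(3.497, 1.697)
continuing one RK4 step at a time; state shown every 20 steps (Δt=0.2):
t=0.200: state=(3.534, 2.224)
t=0.400: state=(3.282, 3.013)
t=0.600: state=(2.734, 3.841)
t=0.800: state=(2.064, 4.461)
t=1.000: state=(1.471, 4.708)
t=1.200: state=(1.040, 4.603)
t=1.400: state=(0.758, 4.271)
t=1.600: state=(0.581, 3.831)
t=1.800: state=(0.474, 3.367)
t=2.000: state=(0.410, 2.922)
t=2.200: state=(0.375, 2.518)
t=2.400: state=(0.361, 2.162)
t=2.600: state=(0.363, 1.854)
t=2.800: state=(0.379, 1.593)
t=3.000: state=(0.408, 1.373)
t=3.200: state=(0.452, 1.189)
t=3.400: state=(0.511, 1.039)
t=3.600: state=(0.588, 0.916)
t=3.800: state=(0.686, 0.818)
t=4.000: state=(0.811, 0.743)
t=4.200: state=(0.966, 0.689)
t=4.400: state=(1.157, 0.656)
t=4.600: state=(1.390, 0.644)
t=4.800: state=(1.671, 0.657)
t=5.000: state=(2.000, 0.701)
t=5.200: state=(2.375, 0.789)
t=5.400: state=(2.776, 0.940)
t=5.600: state=(3.162, 1.189)
t=5.650: state=(3.248, 1.271)
largest grid value and its neighbours: y(1.020)=4.71166, y(1.030)=4.71219, y(1.040)=4.71187
parabola through these three points peaks at t≈1.031 with y≈4.71220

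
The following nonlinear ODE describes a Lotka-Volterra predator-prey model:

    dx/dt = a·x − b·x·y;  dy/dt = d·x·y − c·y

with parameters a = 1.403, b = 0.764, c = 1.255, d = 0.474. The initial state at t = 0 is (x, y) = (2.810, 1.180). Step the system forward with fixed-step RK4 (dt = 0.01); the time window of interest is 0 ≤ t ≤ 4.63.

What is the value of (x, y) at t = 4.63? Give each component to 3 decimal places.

t=0.000: state=(2.810, 1.180)
step 1 (dt=0.01): k1=(1.409, 0.091), k2=(1.412, 0.095), k3=(1.412, 0.095), k4=(1.414, 0.099); state += dt/6·(k1+2k2+2k3+k4)
t=0.010: state=(2.824, 1.181)
t=0.020: state=(2.838, 1.182)
t=0.030: state=(2.852, 1.183)
continuing one RK4 step at a time; state shown every 20 steps (Δt=0.2):
t=0.200: state=(3.100, 1.215)
t=0.400: state=(3.392, 1.286)
t=0.600: state=(3.660, 1.398)
t=0.800: state=(3.869, 1.555)
t=1.000: state=(3.980, 1.757)
t=1.200: state=(3.958, 1.993)
t=1.400: state=(3.791, 2.241)
t=1.600: state=(3.501, 2.466)
t=1.800: state=(3.138, 2.629)
t=2.000: state=(2.760, 2.705)
t=2.200: state=(2.418, 2.689)
t=2.400: state=(2.136, 2.594)
t=2.600: state=(1.923, 2.445)
t=2.800: state=(1.776, 2.266)
t=3.000: state=(1.687, 2.077)
t=3.200: state=(1.650, 1.892)
t=3.400: state=(1.658, 1.721)
t=3.600: state=(1.707, 1.570)
t=3.800: state=(1.796, 1.442)
t=4.000: state=(1.924, 1.338)
t=4.200: state=(2.089, 1.258)
t=4.400: state=(2.292, 1.205)
t=4.600: state=(2.531, 1.178)
t=4.630: state=(2.569, 1.176)

(x, y) = (2.569, 1.176)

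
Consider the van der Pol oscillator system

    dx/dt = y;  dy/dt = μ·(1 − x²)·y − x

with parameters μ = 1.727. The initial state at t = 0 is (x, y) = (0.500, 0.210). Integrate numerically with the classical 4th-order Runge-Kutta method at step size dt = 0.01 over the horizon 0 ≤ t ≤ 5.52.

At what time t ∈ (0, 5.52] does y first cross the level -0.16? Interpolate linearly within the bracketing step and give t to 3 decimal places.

t=0.000: state=(0.500, 0.210)
step 1 (dt=0.01): k1=(0.210, -0.228), k2=(0.209, -0.231), k3=(0.209, -0.231), k4=(0.208, -0.234); state += dt/6·(k1+2k2+2k3+k4)
t=0.010: state=(0.502, 0.208)
t=0.020: state=(0.504, 0.205)
t=0.030: state=(0.506, 0.203)
continuing one RK4 step at a time; state shown every 20 steps (Δt=0.2):
t=0.200: state=(0.537, 0.152)
t=0.400: state=(0.559, 0.070)
t=0.600: state=(0.563, -0.038)
t=0.780: state=(0.545, -0.159)
next step: t=0.790: state=(0.544, -0.167) — y has crossed -0.16
linear interpolation between t=0.780 (-0.15935) and t=0.790 (-0.16678) → t≈0.781

t = 0.781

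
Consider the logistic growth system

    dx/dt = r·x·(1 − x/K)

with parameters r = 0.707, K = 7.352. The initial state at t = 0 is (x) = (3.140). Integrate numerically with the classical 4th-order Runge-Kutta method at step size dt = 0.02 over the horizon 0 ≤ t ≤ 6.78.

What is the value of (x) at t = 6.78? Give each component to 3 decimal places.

t=0.000: state=(3.140)
step 1 (dt=0.02): k1=(1.272), k2=(1.273), k3=(1.273), k4=(1.274); state += dt/6·(k1+2k2+2k3+k4)
t=0.020: state=(3.165)
t=0.040: state=(3.191)
t=0.060: state=(3.217)
continuing one RK4 step at a time; state shown every 25 steps (Δt=0.5):
t=0.500: state=(3.786)
t=1.000: state=(4.425)
t=1.500: state=(5.020)
t=2.000: state=(5.544)
t=2.500: state=(5.982)
t=3.000: state=(6.333)
t=3.500: state=(6.606)
t=4.000: state=(6.812)
t=4.500: state=(6.964)
t=5.000: state=(7.075)
t=5.500: state=(7.155)
t=6.000: state=(7.213)
t=6.500: state=(7.254)
t=6.780: state=(7.271)

(x) = (7.271)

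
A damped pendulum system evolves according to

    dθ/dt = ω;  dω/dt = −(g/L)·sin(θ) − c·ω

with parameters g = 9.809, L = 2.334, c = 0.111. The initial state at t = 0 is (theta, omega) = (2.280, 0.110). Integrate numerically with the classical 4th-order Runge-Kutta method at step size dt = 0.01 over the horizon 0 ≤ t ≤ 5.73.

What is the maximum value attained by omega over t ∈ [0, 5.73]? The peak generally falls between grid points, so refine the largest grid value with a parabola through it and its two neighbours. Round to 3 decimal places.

t=0.000: state=(2.280, 0.110)
step 1 (dt=0.01): k1=(0.110, -3.202), k2=(0.094, -3.198), k3=(0.094, -3.198), k4=(0.078, -3.195); state += dt/6·(k1+2k2+2k3+k4)
t=0.010: state=(2.281, 0.078)
t=0.020: state=(2.282, 0.046)
t=0.030: state=(2.282, 0.014)
continuing one RK4 step at a time; state shown every 20 steps (Δt=0.2):
t=0.200: state=(2.238, -0.529)
t=0.400: state=(2.066, -1.206)
t=0.600: state=(1.751, -1.957)
t=0.800: state=(1.281, -2.737)
t=1.000: state=(0.666, -3.358)
t=1.200: state=(-0.033, -3.539)
t=1.400: state=(-0.711, -3.159)
t=1.600: state=(-1.271, -2.397)
t=1.800: state=(-1.663, -1.522)
t=2.000: state=(-1.882, -0.678)
t=2.200: state=(-1.938, 0.117)
t=2.400: state=(-1.836, 0.900)
t=2.600: state=(-1.576, 1.700)
t=2.800: state=(-1.157, 2.473)
t=3.000: state=(-0.599, 3.055)
t=3.200: state=(0.036, 3.216)
t=3.400: state=(0.652, 2.864)
t=3.600: state=(1.157, 2.148)
t=3.800: state=(1.503, 1.295)
t=4.000: state=(1.675, 0.437)
t=4.200: state=(1.679, -0.398)
t=4.400: state=(1.517, -1.219)
t=4.600: state=(1.193, -2.003)
t=4.800: state=(0.725, -2.638)
t=5.000: state=(0.161, -2.935)
t=5.200: state=(-0.417, -2.762)
t=5.400: state=(-0.917, -2.186)
t=5.600: state=(-1.277, -1.397)
t=5.730: state=(-1.423, -0.848)
largest grid value and its neighbours: omega(3.150)=3.22491, omega(3.160)=3.22589, omega(3.170)=3.22553
parabola through these three points peaks at t≈3.162 with omega≈3.22593

max omega = 3.226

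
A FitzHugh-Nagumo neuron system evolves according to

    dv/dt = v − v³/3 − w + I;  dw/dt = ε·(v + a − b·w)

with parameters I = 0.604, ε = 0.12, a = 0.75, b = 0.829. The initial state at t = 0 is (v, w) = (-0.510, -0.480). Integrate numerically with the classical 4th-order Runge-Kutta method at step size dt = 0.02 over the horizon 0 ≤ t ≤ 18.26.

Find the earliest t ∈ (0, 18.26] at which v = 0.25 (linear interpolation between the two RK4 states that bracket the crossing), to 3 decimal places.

t=0.000: state=(-0.510, -0.480)
step 1 (dt=0.02): k1=(0.618, 0.077), k2=(0.622, 0.077), k3=(0.622, 0.077), k4=(0.626, 0.078); state += dt/6·(k1+2k2+2k3+k4)
t=0.020: state=(-0.498, -0.478)
t=0.040: state=(-0.485, -0.477)
t=0.060: state=(-0.472, -0.475)
t=0.860: state=(0.240, -0.384)
next step: t=0.880: state=(0.265, -0.380) — v has crossed 0.25
linear interpolation between t=0.860 (0.24040) and t=0.880 (0.26506) → t≈0.868

t = 0.868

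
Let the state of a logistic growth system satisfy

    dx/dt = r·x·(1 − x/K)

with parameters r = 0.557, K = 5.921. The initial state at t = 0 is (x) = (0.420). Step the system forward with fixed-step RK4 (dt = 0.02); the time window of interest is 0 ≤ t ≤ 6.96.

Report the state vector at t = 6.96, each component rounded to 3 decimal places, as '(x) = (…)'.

t=0.000: state=(0.420)
step 1 (dt=0.02): k1=(0.217), k2=(0.218), k3=(0.218), k4=(0.219); state += dt/6·(k1+2k2+2k3+k4)
t=0.020: state=(0.424)
t=0.040: state=(0.429)
t=0.060: state=(0.433)
continuing one RK4 step at a time; state shown every 25 steps (Δt=0.5):
t=0.500: state=(0.543)
t=1.000: state=(0.696)
t=1.500: state=(0.886)
t=2.000: state=(1.117)
t=2.500: state=(1.392)
t=3.000: state=(1.710)
t=3.500: state=(2.067)
t=4.000: state=(2.456)
t=4.500: state=(2.863)
t=5.000: state=(3.274)
t=5.500: state=(3.673)
t=6.000: state=(4.047)
t=6.500: state=(4.384)
t=6.960: state=(4.657)

(x) = (4.657)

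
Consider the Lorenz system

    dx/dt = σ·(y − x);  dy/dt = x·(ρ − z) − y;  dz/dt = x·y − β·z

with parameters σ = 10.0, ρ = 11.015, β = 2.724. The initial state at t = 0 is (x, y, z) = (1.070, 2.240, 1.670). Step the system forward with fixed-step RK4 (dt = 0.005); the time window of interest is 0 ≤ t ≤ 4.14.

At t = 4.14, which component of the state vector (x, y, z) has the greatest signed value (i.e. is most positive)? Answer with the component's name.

largest component: z

t=0.000: state=(1.070, 2.240, 1.670)
step 1 (dt=0.005): k1=(11.700, 7.759, -2.152), k2=(11.601, 8.019, -2.051), k3=(11.610, 8.016, -2.051), k4=(11.520, 8.273, -1.949); state += dt/6·(k1+2k2+2k3+k4)
t=0.005: state=(1.128, 2.280, 1.660)
t=0.010: state=(1.185, 2.323, 1.651)
t=0.015: state=(1.242, 2.368, 1.642)
continuing one RK4 step at a time; state shown every 40 steps (Δt=0.2):
t=0.200: state=(3.787, 5.693, 2.508)
t=0.400: state=(8.366, 10.141, 10.032)
t=0.600: state=(6.621, 3.786, 15.136)
t=0.800: state=(2.501, 1.559, 10.159)
t=1.000: state=(2.058, 2.356, 6.490)
t=1.200: state=(3.441, 4.547, 5.212)
t=1.400: state=(6.317, 7.824, 8.010)
t=1.600: state=(7.271, 6.352, 13.184)
t=1.800: state=(4.429, 3.202, 11.602)
t=2.000: state=(3.295, 3.319, 8.443)
t=2.200: state=(4.179, 4.974, 7.239)
t=2.400: state=(6.034, 6.870, 9.128)
t=2.600: state=(6.431, 5.894, 11.922)
t=2.800: state=(4.809, 4.065, 11.042)
t=3.000: state=(4.099, 4.138, 9.029)
t=3.200: state=(4.774, 5.334, 8.450)
t=3.400: state=(5.873, 6.252, 9.867)
t=3.600: state=(5.841, 5.451, 11.206)
t=3.800: state=(4.893, 4.497, 10.489)
t=4.000: state=(4.582, 4.672, 9.309)
t=4.140: state=(4.894, 5.220, 9.080)
compare at T: x=4.894, y=5.220, z=9.080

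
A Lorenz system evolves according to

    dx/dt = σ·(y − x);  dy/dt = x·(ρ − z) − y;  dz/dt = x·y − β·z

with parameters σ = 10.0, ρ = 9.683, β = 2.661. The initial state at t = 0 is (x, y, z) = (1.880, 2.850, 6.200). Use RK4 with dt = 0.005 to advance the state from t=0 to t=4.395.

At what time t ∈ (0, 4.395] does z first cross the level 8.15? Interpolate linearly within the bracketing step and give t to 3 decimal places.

t=0.000: state=(1.880, 2.850, 6.200)
step 1 (dt=0.005): k1=(9.700, 3.698, -11.140), k2=(9.550, 3.826, -10.979), k3=(9.557, 3.824, -10.981), k4=(9.413, 3.951, -10.821); state += dt/6·(k1+2k2+2k3+k4)
t=0.005: state=(1.928, 2.869, 6.145)
t=0.010: state=(1.974, 2.890, 6.092)
t=0.015: state=(2.019, 2.911, 6.040)
continuing one RK4 step at a time; state shown every 40 steps (Δt=0.2):
t=0.200: state=(3.516, 4.431, 5.212)
t=0.400: state=(5.624, 6.646, 7.226)
t=0.445: state=(6.045, 6.873, 8.092)
next step: t=0.450: state=(6.086, 6.886, 8.192) — z has crossed 8.15
linear interpolation between t=0.445 (8.09185) and t=0.450 (8.19216) → t≈0.448

t = 0.448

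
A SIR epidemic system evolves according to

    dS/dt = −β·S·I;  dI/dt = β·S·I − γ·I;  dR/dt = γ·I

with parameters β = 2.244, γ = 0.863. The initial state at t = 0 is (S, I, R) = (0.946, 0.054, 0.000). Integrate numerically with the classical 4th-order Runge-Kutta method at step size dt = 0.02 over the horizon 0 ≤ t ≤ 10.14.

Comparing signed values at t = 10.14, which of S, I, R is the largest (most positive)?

t=0.000: state=(0.946, 0.054, 0.000)
step 1 (dt=0.02): k1=(-0.115, 0.068, 0.047), k2=(-0.116, 0.069, 0.047), k3=(-0.116, 0.069, 0.047), k4=(-0.117, 0.069, 0.048); state += dt/6·(k1+2k2+2k3+k4)
t=0.020: state=(0.944, 0.055, 0.001)
t=0.040: state=(0.941, 0.057, 0.002)
t=0.060: state=(0.939, 0.058, 0.003)
continuing one RK4 step at a time; state shown every 25 steps (Δt=0.5):
t=0.500: state=(0.870, 0.098, 0.032)
t=1.000: state=(0.755, 0.158, 0.087)
t=1.500: state=(0.610, 0.221, 0.169)
t=2.000: state=(0.463, 0.262, 0.274)
t=2.500: state=(0.343, 0.267, 0.390)
t=3.000: state=(0.257, 0.242, 0.501)
t=3.500: state=(0.200, 0.203, 0.597)
t=4.000: state=(0.163, 0.161, 0.675)
t=4.500: state=(0.139, 0.124, 0.737)
t=5.000: state=(0.123, 0.093, 0.783)
t=5.500: state=(0.113, 0.069, 0.818)
t=6.000: state=(0.105, 0.051, 0.844)
t=6.500: state=(0.100, 0.037, 0.863)
t=7.000: state=(0.097, 0.027, 0.876)
t=7.500: state=(0.094, 0.019, 0.886)
t=8.000: state=(0.093, 0.014, 0.893)
t=8.500: state=(0.091, 0.010, 0.898)
t=9.000: state=(0.091, 0.007, 0.902)
t=9.500: state=(0.090, 0.005, 0.905)
t=10.000: state=(0.090, 0.004, 0.907)
t=10.140: state=(0.089, 0.003, 0.907)
compare at T: S=0.089, I=0.003, R=0.907

largest component: R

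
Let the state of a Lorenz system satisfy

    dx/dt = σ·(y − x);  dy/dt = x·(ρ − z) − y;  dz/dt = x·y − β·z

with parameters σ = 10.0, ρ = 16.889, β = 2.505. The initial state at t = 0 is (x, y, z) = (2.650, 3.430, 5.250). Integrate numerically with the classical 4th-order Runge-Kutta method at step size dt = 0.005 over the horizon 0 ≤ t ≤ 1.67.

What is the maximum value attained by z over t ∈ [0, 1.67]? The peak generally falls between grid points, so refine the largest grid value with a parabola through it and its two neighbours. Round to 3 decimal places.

max z = 24.238

t=0.000: state=(2.650, 3.430, 5.250)
step 1 (dt=0.005): k1=(7.800, 27.413, -4.062), k2=(8.290, 27.599, -3.786), k3=(8.283, 27.611, -3.783), k4=(8.766, 27.808, -3.501); state += dt/6·(k1+2k2+2k3+k4)
t=0.005: state=(2.691, 3.568, 5.231)
t=0.010: state=(2.738, 3.708, 5.215)
t=0.015: state=(2.788, 3.851, 5.202)
continuing one RK4 step at a time; state shown every 20 steps (Δt=0.1):
t=0.100: state=(4.305, 6.797, 5.638)
t=0.200: state=(7.586, 11.509, 9.301)
t=0.300: state=(11.087, 13.186, 18.297)
t=0.400: state=(10.179, 6.376, 24.230)
t=0.500: state=(5.491, 1.014, 21.171)
t=0.600: state=(2.218, 0.142, 16.613)
t=0.700: state=(0.988, 0.402, 12.962)
t=0.800: state=(0.753, 0.781, 10.132)
t=0.900: state=(0.959, 1.335, 7.965)
t=1.000: state=(1.534, 2.345, 6.400)
t=1.100: state=(2.694, 4.281, 5.594)
t=1.200: state=(4.888, 7.770, 6.374)
t=1.300: state=(8.403, 12.286, 11.044)
t=1.400: state=(11.273, 12.132, 20.234)
t=1.500: state=(9.219, 4.845, 23.872)
t=1.600: state=(4.673, 0.780, 20.081)
t=1.670: state=(2.540, 0.316, 16.958)
largest grid value and its neighbours: z(0.400)=24.22963, z(0.405)=24.23739, z(0.410)=24.21944
parabola through these three points peaks at t≈0.404 with z≈24.23790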